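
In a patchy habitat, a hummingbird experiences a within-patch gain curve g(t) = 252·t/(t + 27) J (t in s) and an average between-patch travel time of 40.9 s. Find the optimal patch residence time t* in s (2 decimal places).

Optimal t* satisfies g'(t*) = g(t*)/(T + t*).
g'(t) = 252·27/(t + 27)². Setting 252·27/(t+27)² = 252t/[(t+27)(40.9+t)] gives 27(40.9+t) = t(t+27), so t² = 27×40.9 = 1104.
t* = √1104 = 33.23 s.

33.23 s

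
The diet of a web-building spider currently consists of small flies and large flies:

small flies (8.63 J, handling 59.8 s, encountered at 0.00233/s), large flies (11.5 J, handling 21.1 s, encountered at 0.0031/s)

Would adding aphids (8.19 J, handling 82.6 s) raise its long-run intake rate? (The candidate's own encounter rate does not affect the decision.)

Yes

Intake rate on the current diet: R = (0.00233×8.63 + 0.0031×11.5) / (1 + 0.00233×59.8 + 0.0031×21.1) = 0.05576/1.205 = 0.04628 J/s.
Profitability of aphids: 8.19/82.6 = 0.09915 J/s.
0.09915 > 0.04628, so adding aphids raises the average — include it.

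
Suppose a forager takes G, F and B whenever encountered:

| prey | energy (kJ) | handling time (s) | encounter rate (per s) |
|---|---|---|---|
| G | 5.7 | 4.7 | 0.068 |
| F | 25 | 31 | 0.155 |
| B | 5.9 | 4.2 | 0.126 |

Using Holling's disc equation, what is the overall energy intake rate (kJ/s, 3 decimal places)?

Energy encountered per unit search time: 0.068×5.7 + 0.155×25 + 0.126×5.9 = 5.006 kJ/s.
Handling time per unit search time: 0.068×4.7 + 0.155×31 + 0.126×4.2 = 5.654.
Rate = 5.006/(1 + 5.654) = 0.7524 kJ/s.

0.752 kJ/s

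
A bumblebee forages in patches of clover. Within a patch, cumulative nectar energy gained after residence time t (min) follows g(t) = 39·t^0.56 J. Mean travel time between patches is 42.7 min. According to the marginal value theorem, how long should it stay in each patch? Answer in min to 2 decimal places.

Optimal t* satisfies g'(t*) = g(t*)/(T + t*).
g'(t) = 0.56·39·t^-0.44. Setting 0.56·39·t^-0.44 = 39·t^0.56/(42.7+t) gives 0.56(42.7+t) = t, so 0.44·t = 0.56×42.7.
t* = 0.56×42.7/0.44 = 54.35 min.

54.35 min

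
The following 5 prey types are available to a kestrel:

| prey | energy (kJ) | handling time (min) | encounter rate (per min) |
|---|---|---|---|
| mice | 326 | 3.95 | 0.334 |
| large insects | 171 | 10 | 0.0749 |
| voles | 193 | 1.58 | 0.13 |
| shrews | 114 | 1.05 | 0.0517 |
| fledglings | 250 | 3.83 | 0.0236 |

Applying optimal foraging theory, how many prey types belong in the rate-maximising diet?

4

Rank by E/h (kJ/min): voles 122, shrews 109, mice 82.5, fledglings 65.3, large insects 17.1. Include each in turn until the next type's E/h falls below the running intake rate.
Rate on top 1: 20.81. shrews: 109 > 20.81 → include.
Rate on top 2: 24.6. mice: 82.5 > 24.6 → include.
Rate on top 3: 54.23. fledglings: 65.3 > 54.23 → include.
Rate on top 4: 54.61. large insects: 17.1 < 54.61 → exclude; stop.
Optimal diet: voles, shrews, mice, fledglings — 4 of 5 types.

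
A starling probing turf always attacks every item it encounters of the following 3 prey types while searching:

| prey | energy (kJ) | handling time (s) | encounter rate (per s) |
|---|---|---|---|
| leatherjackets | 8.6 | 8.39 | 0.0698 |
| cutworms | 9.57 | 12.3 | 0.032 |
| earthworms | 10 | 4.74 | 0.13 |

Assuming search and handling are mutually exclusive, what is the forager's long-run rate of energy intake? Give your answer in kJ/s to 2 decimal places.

0.85 kJ/s

R = Σλ_iE_i / (1 + Σλ_ih_i)
Numerator: 0.0698×8.6 + 0.032×9.57 + 0.13×10 = 2.207
Denominator: 1 + 0.0698×8.39 + 0.032×12.3 + 0.13×4.74 = 2.595
R = 2.207/2.595 = 0.8502 kJ/s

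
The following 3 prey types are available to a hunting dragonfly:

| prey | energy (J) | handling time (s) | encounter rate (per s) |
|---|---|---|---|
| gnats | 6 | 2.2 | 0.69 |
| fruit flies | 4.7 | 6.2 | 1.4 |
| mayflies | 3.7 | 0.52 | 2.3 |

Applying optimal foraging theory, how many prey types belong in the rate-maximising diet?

Rank by E/h (J/s): mayflies 7.12, gnats 2.73, fruit flies 0.758. Include each in turn until the next type's E/h falls below the running intake rate.
Rate on top 1: 3.875. gnats: 2.73 < 3.875 → exclude; stop.
Optimal diet: mayflies — 1 of 3 types.

1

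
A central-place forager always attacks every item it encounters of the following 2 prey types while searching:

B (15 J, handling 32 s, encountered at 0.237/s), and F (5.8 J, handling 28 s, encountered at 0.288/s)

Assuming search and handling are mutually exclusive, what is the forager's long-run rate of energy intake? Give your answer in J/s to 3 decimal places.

0.314 J/s

Energy encountered per unit search time: 0.237×15 + 0.288×5.8 = 5.225 J/s.
Handling time per unit search time: 0.237×32 + 0.288×28 = 15.65.
Rate = 5.225/(1 + 15.65) = 0.3139 J/s.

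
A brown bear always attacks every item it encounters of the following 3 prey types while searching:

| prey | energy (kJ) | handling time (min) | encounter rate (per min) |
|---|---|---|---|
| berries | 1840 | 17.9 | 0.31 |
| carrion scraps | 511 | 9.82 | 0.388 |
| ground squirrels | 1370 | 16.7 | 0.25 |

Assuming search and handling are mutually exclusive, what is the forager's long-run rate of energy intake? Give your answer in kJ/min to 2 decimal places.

76.45 kJ/min

R = Σλ_iE_i / (1 + Σλ_ih_i)
Numerator: 0.31×1840 + 0.388×511 + 0.25×1370 = 1111
Denominator: 1 + 0.31×17.9 + 0.388×9.82 + 0.25×16.7 = 14.53
R = 1111/14.53 = 76.45 kJ/min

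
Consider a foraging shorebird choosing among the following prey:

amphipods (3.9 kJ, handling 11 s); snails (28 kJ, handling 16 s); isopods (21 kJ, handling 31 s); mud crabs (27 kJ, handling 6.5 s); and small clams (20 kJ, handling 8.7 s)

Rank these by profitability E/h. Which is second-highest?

small clams

In descending order of E/h:
mud crabs: 27/6.5 = 4.15 kJ/s
small clams: 20/8.7 = 2.3 kJ/s
snails: 28/16 = 1.75 kJ/s
isopods: 21/31 = 0.677 kJ/s
amphipods: 3.9/11 = 0.355 kJ/s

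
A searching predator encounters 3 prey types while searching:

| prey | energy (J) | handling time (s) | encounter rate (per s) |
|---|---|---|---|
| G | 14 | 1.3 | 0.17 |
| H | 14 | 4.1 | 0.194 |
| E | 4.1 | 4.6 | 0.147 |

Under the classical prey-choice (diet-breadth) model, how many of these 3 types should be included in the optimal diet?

Profitabilities (E/h, J/s): G 10.8, H 3.41, E 0.891. Add prey in this order while the next type's profitability exceeds the intake rate on those already taken.
Rate on top 1: 1.949. H: 3.41 > 1.949 → include.
Rate on top 2: 2.527. E: 0.891 < 2.527 → exclude; stop.
Optimal diet: G, H — 2 of 3 types.

2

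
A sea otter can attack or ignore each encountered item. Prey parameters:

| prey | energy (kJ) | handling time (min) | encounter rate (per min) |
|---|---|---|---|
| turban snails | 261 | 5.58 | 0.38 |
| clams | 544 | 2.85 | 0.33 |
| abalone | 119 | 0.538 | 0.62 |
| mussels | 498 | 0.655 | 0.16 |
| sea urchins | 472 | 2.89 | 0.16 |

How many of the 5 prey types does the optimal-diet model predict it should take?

Profitabilities (E/h, kJ/min): mussels 760, abalone 221, clams 191, sea urchins 163, turban snails 46.8. Add prey in this order while the next type's profitability exceeds the intake rate on those already taken.
Rate on top 1: 72.12. abalone: 221 > 72.12 → include.
Rate on top 2: 106.7. clams: 191 > 106.7 → include.
Rate on top 3: 140. sea urchins: 163 > 140 → include.
Rate on top 4: 143.8. turban snails: 46.8 < 143.8 → exclude; stop.
Optimal diet: mussels, abalone, clams, sea urchins — 4 of 5 types.

4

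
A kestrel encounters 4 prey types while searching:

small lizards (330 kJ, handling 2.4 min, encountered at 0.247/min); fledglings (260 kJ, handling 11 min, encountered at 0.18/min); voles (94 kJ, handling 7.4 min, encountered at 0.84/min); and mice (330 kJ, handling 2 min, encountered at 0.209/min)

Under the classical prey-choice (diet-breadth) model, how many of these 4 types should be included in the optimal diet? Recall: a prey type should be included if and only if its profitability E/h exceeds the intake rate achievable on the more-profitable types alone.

Profitabilities (E/h, kJ/min): mice 165, small lizards 138, fledglings 23.6, voles 12.7. Add prey in this order while the next type's profitability exceeds the intake rate on those already taken.
Rate on top 1: 48.64. small lizards: 138 > 48.64 → include.
Rate on top 2: 74.84. fledglings: 23.6 < 74.84 → exclude; stop.
Optimal diet: mice, small lizards — 2 of 4 types.

2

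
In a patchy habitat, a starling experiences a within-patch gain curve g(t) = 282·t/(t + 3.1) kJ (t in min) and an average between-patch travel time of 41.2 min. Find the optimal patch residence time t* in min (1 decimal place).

11.3 min

Optimal t* satisfies g'(t*) = g(t*)/(T + t*).
g'(t) = 282·3.1/(t + 3.1)². Setting 282·3.1/(t+3.1)² = 282t/[(t+3.1)(41.2+t)] gives 3.1(41.2+t) = t(t+3.1), so t² = 3.1×41.2 = 127.7.
t* = √127.7 = 11.3 min.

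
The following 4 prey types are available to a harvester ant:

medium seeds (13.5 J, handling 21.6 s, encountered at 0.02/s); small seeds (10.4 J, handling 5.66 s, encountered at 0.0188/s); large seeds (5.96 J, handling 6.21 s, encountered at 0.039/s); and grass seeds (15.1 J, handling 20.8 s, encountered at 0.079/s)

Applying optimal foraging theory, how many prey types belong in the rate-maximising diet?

4

Rank by E/h (J/s): small seeds 1.84, large seeds 0.96, grass seeds 0.726, medium seeds 0.625. Include each in turn until the next type's E/h falls below the running intake rate.
Rate on top 1: 0.1767. large seeds: 0.96 > 0.1767 → include.
Rate on top 2: 0.3173. grass seeds: 0.726 > 0.3173 → include.
Rate on top 3: 0.5418. medium seeds: 0.625 > 0.5418 → include.
Optimal diet: small seeds, large seeds, grass seeds, medium seeds — 4 of 4 types.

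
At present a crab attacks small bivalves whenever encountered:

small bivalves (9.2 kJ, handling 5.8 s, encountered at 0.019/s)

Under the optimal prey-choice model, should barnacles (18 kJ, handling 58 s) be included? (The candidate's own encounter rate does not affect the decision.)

On small bivalves alone, R = ΣλE/(1+Σλh) = 0.1748/1.11 = 0.1574 kJ/s.
barnacles: E/h = 18/58 = 0.3103 kJ/s.
Since 0.3103 > R, including barnacles increases the long-run rate.

Yes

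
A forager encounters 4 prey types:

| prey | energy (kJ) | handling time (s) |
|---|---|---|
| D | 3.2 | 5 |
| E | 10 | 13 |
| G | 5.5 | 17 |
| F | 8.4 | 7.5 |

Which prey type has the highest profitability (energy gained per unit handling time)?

Profitability E/h (kJ/s): D = 3.2/5 = 0.64, E = 10/13 = 0.769, G = 5.5/17 = 0.324, F = 8.4/7.5 = 1.12.
Ranked: F > E > D > G.

F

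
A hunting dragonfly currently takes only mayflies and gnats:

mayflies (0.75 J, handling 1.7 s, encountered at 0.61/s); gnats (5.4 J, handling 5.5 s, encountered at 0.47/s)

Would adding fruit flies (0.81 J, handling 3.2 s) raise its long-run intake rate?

No

Current rate: (0.61×0.75 + 0.47×5.4)/(1 + 0.61×1.7 + 0.47×5.5) = 0.6481 J/s.
Profitability of fruit flies: 0.81/3.2 = 0.2531 J/s.
0.2531 < 0.6481, so adding fruit flies would lower the average — exclude it.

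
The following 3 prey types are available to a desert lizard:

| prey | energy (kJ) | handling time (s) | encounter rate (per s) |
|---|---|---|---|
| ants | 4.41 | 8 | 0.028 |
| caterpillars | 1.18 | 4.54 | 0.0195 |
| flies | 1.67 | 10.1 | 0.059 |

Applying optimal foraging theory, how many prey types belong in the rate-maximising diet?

Profitabilities (E/h, kJ/s): ants 0.551, caterpillars 0.26, flies 0.165. Add prey in this order while the next type's profitability exceeds the intake rate on those already taken.
Rate on top 1: 0.1009. caterpillars: 0.26 > 0.1009 → include.
Rate on top 2: 0.1116. flies: 0.165 > 0.1116 → include.
Optimal diet: ants, caterpillars, flies — 3 of 3 types.

3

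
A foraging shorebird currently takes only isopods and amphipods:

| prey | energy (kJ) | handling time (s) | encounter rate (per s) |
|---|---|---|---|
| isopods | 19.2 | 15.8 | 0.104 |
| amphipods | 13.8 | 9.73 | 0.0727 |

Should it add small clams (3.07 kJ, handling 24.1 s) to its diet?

On isopods and amphipods alone, R = ΣλE/(1+Σλh) = 3/3.351 = 0.8954 kJ/s.
Profitability of small clams: 3.07/24.1 = 0.1274 kJ/s.
0.1274 < 0.8954, so adding small clams would lower the average — exclude it.

No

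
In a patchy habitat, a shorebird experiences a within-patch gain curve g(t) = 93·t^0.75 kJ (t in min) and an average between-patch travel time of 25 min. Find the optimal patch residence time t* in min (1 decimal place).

75.0 min

By the marginal value theorem, leave when the instantaneous gain rate g'(t) equals the habitat-wide average g(t)/(T + t).
g'(t) = 0.75·93·t^-0.25. Setting 0.75·93·t^-0.25 = 93·t^0.75/(25+t) gives 0.75(25+t) = t, so 0.25·t = 0.75×25.
t* = 0.75×25/0.25 = 75 min.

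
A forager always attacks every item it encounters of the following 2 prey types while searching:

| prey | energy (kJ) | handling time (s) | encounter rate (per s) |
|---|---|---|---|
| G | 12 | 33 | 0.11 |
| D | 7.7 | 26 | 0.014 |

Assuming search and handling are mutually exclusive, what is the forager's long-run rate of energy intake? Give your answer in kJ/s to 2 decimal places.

R = Σλ_iE_i / (1 + Σλ_ih_i)
Numerator: 0.11×12 + 0.014×7.7 = 1.428
Denominator: 1 + 0.11×33 + 0.014×26 = 4.994
R = 1.428/4.994 = 0.2859 kJ/s

0.29 kJ/s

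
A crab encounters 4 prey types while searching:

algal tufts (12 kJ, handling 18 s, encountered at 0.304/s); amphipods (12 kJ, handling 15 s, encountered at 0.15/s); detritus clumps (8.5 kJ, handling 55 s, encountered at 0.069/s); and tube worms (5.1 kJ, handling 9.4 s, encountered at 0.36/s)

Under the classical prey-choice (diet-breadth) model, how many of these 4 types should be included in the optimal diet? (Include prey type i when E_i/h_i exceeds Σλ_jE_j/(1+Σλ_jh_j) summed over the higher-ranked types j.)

2

E/h in descending order: amphipods 0.8, algal tufts 0.667, tube worms 0.543, detritus clumps 0.155 kJ/s. The optimal diet is the largest prefix of this list for which every included type satisfies E_i/h_i > R on the types above it.
Rate on top 1: 0.5538. algal tufts: 0.667 > 0.5538 → include.
Rate on top 2: 0.6246. tube worms: 0.543 < 0.6246 → exclude; stop.
Optimal diet: amphipods, algal tufts — 2 of 4 types.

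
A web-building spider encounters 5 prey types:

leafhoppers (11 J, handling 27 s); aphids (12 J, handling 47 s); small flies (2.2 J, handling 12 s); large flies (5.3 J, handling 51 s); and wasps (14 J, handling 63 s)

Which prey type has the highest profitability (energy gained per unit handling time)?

leafhoppers

In descending order of E/h:
leafhoppers: 11/27 = 0.407 J/s
aphids: 12/47 = 0.255 J/s
wasps: 14/63 = 0.222 J/s
small flies: 2.2/12 = 0.183 J/s
large flies: 5.3/51 = 0.104 J/s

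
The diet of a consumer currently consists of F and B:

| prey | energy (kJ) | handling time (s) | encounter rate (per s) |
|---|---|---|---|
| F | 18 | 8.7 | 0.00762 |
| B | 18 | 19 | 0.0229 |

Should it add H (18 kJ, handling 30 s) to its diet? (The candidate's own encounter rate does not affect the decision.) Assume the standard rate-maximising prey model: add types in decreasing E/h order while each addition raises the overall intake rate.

Current rate: (0.00762×18 + 0.0229×18)/(1 + 0.00762×8.7 + 0.0229×19) = 0.3659 kJ/s.
H: E/h = 18/30 = 0.6 kJ/s.
Since 0.6 > R, including H increases the long-run rate.

Yes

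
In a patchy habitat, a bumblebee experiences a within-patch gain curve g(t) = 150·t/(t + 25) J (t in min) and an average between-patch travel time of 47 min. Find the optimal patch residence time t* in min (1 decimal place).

By the marginal value theorem, leave when the instantaneous gain rate g'(t) equals the habitat-wide average g(t)/(T + t).
g'(t) = 150·25/(t + 25)². Setting 150·25/(t+25)² = 150t/[(t+25)(47+t)] gives 25(47+t) = t(t+25), so t² = 25×47 = 1175.
t* = √1175 = 34.28 min.

34.3 min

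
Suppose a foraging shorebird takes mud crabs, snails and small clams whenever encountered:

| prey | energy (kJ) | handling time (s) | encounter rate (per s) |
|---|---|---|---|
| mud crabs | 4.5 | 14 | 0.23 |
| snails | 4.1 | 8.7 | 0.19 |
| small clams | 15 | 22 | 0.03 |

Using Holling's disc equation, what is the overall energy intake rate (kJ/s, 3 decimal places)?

R = (0.23×4.5 + 0.19×4.1 + 0.03×15) / (1 + 0.23×14 + 0.19×8.7 + 0.03×22) = 2.264/6.533 = 0.3465 kJ/s.

0.347 kJ/s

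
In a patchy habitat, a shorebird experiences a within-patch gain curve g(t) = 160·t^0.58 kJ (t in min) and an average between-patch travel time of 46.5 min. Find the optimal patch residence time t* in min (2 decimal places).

64.21 min

Maximise g(t)/(T+t): set derivative to zero → g'(t)(T+t) = g(t).
g'(t) = 0.58·160·t^-0.42. Setting 0.58·160·t^-0.42 = 160·t^0.58/(46.5+t) gives 0.58(46.5+t) = t, so 0.42·t = 0.58×46.5.
t* = 0.58×46.5/0.42 = 64.21 min.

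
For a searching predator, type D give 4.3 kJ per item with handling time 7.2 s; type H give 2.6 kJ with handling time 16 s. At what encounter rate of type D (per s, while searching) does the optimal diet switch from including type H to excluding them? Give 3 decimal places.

At the threshold, the rate on type D alone equals the profitability of type H: λ·4.3/(1 + λ·7.2) = 2.6/16 = 0.1625.
Rearranging, λ(4.3 − 0.1625×7.2) = 0.1625, so λ = 0.1625/3.13 = 0.05192 per s.

0.052 per s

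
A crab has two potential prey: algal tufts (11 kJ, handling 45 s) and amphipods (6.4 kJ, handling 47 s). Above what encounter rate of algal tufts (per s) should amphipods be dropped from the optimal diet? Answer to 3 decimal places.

0.028 per s

Drop amphipods once their profitability E₂/h₂ falls below the rate achievable on algal tufts alone: E₂/h₂ = λE₁/(1 + λh₁).
Solve for λ: λE₁h₂ = E₂(1 + λh₁) → λ(E₁h₂ − E₂h₁) = E₂ → λ = E₂/(E₁h₂ − E₂h₁).
λ = 6.4/(11×47 − 6.4×45) = 6.4/229 = 0.02795 per s.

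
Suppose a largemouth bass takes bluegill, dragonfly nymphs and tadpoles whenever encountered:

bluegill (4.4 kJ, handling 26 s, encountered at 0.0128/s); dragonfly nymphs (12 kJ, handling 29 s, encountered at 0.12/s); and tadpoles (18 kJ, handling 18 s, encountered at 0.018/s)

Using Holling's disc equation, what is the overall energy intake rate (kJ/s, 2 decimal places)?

0.35 kJ/s

Energy encountered per unit search time: 0.0128×4.4 + 0.12×12 + 0.018×18 = 1.82 kJ/s.
Handling time per unit search time: 0.0128×26 + 0.12×29 + 0.018×18 = 4.137.
Rate = 1.82/(1 + 4.137) = 0.3544 kJ/s.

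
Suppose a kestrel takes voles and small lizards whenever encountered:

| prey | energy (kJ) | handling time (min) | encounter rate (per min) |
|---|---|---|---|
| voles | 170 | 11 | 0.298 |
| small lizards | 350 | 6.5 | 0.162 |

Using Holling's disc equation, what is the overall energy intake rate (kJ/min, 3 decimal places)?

20.139 kJ/min

R = (0.298×170 + 0.162×350) / (1 + 0.298×11 + 0.162×6.5) = 107.4/5.331 = 20.14 kJ/min.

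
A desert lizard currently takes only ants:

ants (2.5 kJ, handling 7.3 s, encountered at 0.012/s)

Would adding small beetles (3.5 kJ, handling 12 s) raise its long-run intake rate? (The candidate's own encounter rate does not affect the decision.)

Current rate: (0.012×2.5)/(1 + 0.012×7.3) = 0.02758 kJ/s.
small beetles: E/h = 3.5/12 = 0.2917 kJ/s.
Since 0.2917 > R, including small beetles increases the long-run rate.

Yes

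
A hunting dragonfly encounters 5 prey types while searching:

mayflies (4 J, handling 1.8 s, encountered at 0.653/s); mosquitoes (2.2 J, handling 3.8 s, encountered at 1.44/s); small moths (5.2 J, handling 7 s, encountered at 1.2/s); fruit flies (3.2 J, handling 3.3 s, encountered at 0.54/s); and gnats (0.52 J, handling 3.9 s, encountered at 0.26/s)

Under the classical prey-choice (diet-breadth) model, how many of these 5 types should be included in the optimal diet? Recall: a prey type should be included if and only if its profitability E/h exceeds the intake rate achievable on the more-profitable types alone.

1

E/h in descending order: mayflies 2.22, fruit flies 0.97, small moths 0.743, mosquitoes 0.579, gnats 0.133 J/s. The optimal diet is the largest prefix of this list for which every included type satisfies E_i/h_i > R on the types above it.
Rate on top 1: 1.201. fruit flies: 0.97 < 1.201 → exclude; stop.
Optimal diet: mayflies — 1 of 5 types.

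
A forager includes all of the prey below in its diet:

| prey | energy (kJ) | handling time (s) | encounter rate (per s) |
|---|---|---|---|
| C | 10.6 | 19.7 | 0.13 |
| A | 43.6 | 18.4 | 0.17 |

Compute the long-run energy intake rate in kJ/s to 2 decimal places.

R = Σλ_iE_i / (1 + Σλ_ih_i)
Numerator: 0.13×10.6 + 0.17×43.6 = 8.79
Denominator: 1 + 0.13×19.7 + 0.17×18.4 = 6.689
R = 8.79/6.689 = 1.314 kJ/s

1.31 kJ/s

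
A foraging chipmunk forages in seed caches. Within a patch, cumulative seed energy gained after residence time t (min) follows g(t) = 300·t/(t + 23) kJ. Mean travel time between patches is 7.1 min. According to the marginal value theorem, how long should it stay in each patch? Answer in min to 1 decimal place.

12.8 min

By the marginal value theorem, leave when the instantaneous gain rate g'(t) equals the habitat-wide average g(t)/(T + t).
g'(t) = 300·23/(t + 23)². Setting 300·23/(t+23)² = 300t/[(t+23)(7.1+t)] gives 23(7.1+t) = t(t+23), so t² = 23×7.1 = 163.3.
t* = √163.3 = 12.78 min.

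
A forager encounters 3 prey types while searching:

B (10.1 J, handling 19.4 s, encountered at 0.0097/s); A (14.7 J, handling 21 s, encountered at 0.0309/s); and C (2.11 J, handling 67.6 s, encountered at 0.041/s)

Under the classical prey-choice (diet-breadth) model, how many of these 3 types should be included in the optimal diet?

Rank by E/h (J/s): A 0.7, B 0.521, C 0.0312. Include each in turn until the next type's E/h falls below the running intake rate.
Rate on top 1: 0.2755. B: 0.521 > 0.2755 → include.
Rate on top 2: 0.3006. C: 0.0312 < 0.3006 → exclude; stop.
Optimal diet: A, B — 2 of 3 types.

2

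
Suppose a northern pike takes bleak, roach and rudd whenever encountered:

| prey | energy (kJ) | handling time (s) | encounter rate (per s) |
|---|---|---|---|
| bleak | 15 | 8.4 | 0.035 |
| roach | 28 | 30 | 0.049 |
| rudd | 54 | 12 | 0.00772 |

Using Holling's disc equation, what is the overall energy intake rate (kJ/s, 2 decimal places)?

R = Σλ_iE_i / (1 + Σλ_ih_i)
Numerator: 0.035×15 + 0.049×28 + 0.00772×54 = 2.314
Denominator: 1 + 0.035×8.4 + 0.049×30 + 0.00772×12 = 2.857
R = 2.314/2.857 = 0.81 kJ/s

0.81 kJ/s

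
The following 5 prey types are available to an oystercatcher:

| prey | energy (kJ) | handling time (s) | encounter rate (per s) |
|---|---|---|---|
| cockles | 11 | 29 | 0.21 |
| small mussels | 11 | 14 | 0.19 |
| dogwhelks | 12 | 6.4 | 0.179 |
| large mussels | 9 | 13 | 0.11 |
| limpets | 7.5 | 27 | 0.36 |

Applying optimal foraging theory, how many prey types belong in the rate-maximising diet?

1

Rank by E/h (kJ/s): dogwhelks 1.88, small mussels 0.786, large mussels 0.692, cockles 0.379, limpets 0.278. Include each in turn until the next type's E/h falls below the running intake rate.
Rate on top 1: 1.001. small mussels: 0.786 < 1.001 → exclude; stop.
Optimal diet: dogwhelks — 1 of 5 types.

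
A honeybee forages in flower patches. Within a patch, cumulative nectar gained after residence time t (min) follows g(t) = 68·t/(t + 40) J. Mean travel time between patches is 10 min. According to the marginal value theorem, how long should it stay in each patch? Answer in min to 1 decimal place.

20.0 min

Maximise g(t)/(T+t): set derivative to zero → g'(t)(T+t) = g(t).
g'(t) = 68·40/(t + 40)². Setting 68·40/(t+40)² = 68t/[(t+40)(10+t)] gives 40(10+t) = t(t+40), so t² = 40×10 = 400.
t* = √400 = 20 min.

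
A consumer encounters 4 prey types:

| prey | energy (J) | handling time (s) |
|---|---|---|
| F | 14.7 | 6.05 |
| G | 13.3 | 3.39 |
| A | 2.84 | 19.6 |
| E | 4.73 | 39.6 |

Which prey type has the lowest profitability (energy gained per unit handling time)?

Profitability E/h (J/s): F = 14.7/6.05 = 2.43, G = 13.3/3.39 = 3.92, A = 2.84/19.6 = 0.145, E = 4.73/39.6 = 0.119.
Ranked: G > F > A > E.

E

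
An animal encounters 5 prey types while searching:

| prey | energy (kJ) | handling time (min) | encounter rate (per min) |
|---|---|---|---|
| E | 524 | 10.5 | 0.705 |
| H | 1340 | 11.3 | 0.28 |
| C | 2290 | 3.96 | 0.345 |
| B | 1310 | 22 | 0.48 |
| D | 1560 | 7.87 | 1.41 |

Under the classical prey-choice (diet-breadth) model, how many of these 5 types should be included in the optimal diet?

Profitabilities (E/h, kJ/min): C 578, D 198, H 119, B 59.5, E 49.9. Add prey in this order while the next type's profitability exceeds the intake rate on those already taken.
Rate on top 1: 333.9. D: 198 < 333.9 → exclude; stop.
Optimal diet: C — 1 of 5 types.

1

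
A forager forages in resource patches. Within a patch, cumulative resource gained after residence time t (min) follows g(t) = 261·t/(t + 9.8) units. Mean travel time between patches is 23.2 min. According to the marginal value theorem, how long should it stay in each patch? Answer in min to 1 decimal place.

15.1 min

Maximise g(t)/(T+t): set derivative to zero → g'(t)(T+t) = g(t).
g'(t) = 261·9.8/(t + 9.8)². Setting 261·9.8/(t+9.8)² = 261t/[(t+9.8)(23.2+t)] gives 9.8(23.2+t) = t(t+9.8), so t² = 9.8×23.2 = 227.4.
t* = √227.4 = 15.08 min.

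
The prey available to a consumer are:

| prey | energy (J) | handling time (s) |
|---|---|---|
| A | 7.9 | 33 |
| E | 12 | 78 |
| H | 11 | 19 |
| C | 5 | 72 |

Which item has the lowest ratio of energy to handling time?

In descending order of E/h:
H: 11/19 = 0.579 J/s
A: 7.9/33 = 0.239 J/s
E: 12/78 = 0.154 J/s
C: 5/72 = 0.0694 J/s

C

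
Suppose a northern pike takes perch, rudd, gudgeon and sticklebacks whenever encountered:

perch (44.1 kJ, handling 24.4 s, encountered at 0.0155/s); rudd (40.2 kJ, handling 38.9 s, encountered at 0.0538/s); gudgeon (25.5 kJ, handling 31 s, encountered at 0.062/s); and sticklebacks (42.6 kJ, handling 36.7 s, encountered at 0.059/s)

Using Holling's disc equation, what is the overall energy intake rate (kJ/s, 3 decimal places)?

R = Σλ_iE_i / (1 + Σλ_ih_i)
Numerator: 0.0155×44.1 + 0.0538×40.2 + 0.062×25.5 + 0.059×42.6 = 6.941
Denominator: 1 + 0.0155×24.4 + 0.0538×38.9 + 0.062×31 + 0.059×36.7 = 7.558
R = 6.941/7.558 = 0.9183 kJ/s

0.918 kJ/s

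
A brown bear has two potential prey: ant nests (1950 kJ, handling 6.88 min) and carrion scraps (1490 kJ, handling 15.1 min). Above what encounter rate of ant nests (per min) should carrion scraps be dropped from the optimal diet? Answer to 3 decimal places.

0.078 per min

At the threshold, the rate on ant nests alone equals the profitability of carrion scraps: λ·1950/(1 + λ·6.88) = 1490/15.1 = 98.68.
Rearranging, λ(1950 − 98.68×6.88) = 98.68, so λ = 98.68/1271 = 0.07763 per min.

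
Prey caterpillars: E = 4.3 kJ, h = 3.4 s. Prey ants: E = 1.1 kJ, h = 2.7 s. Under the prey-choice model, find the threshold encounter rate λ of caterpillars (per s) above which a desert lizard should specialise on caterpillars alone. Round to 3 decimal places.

Drop ants once their profitability E₂/h₂ falls below the rate achievable on caterpillars alone: E₂/h₂ = λE₁/(1 + λh₁).
Solve for λ: λE₁h₂ = E₂(1 + λh₁) → λ(E₁h₂ − E₂h₁) = E₂ → λ = E₂/(E₁h₂ − E₂h₁).
λ = 1.1/(4.3×2.7 − 1.1×3.4) = 1.1/7.87 = 0.1398 per s.

0.140 per s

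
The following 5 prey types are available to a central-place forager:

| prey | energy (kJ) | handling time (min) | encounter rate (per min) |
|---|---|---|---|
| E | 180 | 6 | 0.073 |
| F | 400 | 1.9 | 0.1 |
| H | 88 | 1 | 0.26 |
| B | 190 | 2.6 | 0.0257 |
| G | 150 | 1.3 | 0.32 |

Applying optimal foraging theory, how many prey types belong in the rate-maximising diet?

4

E/h in descending order: F 211, G 115, H 88, B 73.1, E 30 kJ/min. The optimal diet is the largest prefix of this list for which every included type satisfies E_i/h_i > R on the types above it.
Rate on top 1: 33.61. G: 115 > 33.61 → include.
Rate on top 2: 54.79. H: 88 > 54.79 → include.
Rate on top 3: 59.42. B: 73.1 > 59.42 → include.
Rate on top 4: 59.89. E: 30 < 59.89 → exclude; stop.
Optimal diet: F, G, H, B — 4 of 5 types.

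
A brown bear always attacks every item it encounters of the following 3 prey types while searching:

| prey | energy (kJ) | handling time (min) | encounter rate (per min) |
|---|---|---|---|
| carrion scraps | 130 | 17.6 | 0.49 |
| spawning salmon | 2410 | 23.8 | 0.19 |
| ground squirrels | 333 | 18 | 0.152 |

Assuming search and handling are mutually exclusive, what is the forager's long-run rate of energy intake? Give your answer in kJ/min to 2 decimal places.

Energy encountered per unit search time: 0.49×130 + 0.19×2410 + 0.152×333 = 572.2 kJ/min.
Handling time per unit search time: 0.49×17.6 + 0.19×23.8 + 0.152×18 = 15.88.
Rate = 572.2/(1 + 15.88) = 33.9 kJ/min.

33.90 kJ/min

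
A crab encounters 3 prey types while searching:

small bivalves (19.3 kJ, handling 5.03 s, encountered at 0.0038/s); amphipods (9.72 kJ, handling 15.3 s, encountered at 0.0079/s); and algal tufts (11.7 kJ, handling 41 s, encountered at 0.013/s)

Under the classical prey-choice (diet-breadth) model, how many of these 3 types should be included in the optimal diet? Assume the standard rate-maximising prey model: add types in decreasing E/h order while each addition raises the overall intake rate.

3

Profitabilities (E/h, kJ/s): small bivalves 3.84, amphipods 0.635, algal tufts 0.285. Add prey in this order while the next type's profitability exceeds the intake rate on those already taken.
Rate on top 1: 0.07196. amphipods: 0.635 > 0.07196 → include.
Rate on top 2: 0.1317. algal tufts: 0.285 > 0.1317 → include.
Optimal diet: small bivalves, amphipods, algal tufts — 3 of 3 types.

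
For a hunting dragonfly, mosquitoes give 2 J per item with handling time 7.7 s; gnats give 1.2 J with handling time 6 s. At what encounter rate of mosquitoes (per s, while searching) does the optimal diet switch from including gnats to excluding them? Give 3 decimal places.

0.435 per s

Drop gnats once their profitability E₂/h₂ falls below the rate achievable on mosquitoes alone: E₂/h₂ = λE₁/(1 + λh₁).
Solve for λ: λE₁h₂ = E₂(1 + λh₁) → λ(E₁h₂ − E₂h₁) = E₂ → λ = E₂/(E₁h₂ − E₂h₁).
λ = 1.2/(2×6 − 1.2×7.7) = 1.2/2.76 = 0.4348 per s.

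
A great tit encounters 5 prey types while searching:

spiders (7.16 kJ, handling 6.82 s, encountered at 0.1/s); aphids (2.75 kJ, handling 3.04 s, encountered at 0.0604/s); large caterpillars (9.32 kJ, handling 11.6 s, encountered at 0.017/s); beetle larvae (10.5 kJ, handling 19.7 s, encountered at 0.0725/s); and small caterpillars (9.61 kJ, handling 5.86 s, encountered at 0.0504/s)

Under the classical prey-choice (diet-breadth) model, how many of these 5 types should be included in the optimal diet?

4

E/h in descending order: small caterpillars 1.64, spiders 1.05, aphids 0.905, large caterpillars 0.803, beetle larvae 0.533 kJ/s. The optimal diet is the largest prefix of this list for which every included type satisfies E_i/h_i > R on the types above it.
Rate on top 1: 0.3739. spiders: 1.05 > 0.3739 → include.
Rate on top 2: 0.607. aphids: 0.905 > 0.607 → include.
Rate on top 3: 0.6323. large caterpillars: 0.803 > 0.6323 → include.
Rate on top 4: 0.6466. beetle larvae: 0.533 < 0.6466 → exclude; stop.
Optimal diet: small caterpillars, spiders, aphids, large caterpillars — 4 of 5 types.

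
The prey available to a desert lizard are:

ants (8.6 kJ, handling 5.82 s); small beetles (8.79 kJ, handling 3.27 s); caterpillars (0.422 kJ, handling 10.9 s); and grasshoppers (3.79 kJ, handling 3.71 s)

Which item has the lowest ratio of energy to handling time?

Profitability E/h (kJ/s): ants = 8.6/5.82 = 1.48, small beetles = 8.79/3.27 = 2.69, caterpillars = 0.422/10.9 = 0.0387, grasshoppers = 3.79/3.71 = 1.02.
Ranked: small beetles > ants > grasshoppers > caterpillars.

caterpillars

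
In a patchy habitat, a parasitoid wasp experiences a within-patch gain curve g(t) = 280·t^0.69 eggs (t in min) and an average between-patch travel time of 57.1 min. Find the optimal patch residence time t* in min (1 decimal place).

By the marginal value theorem, leave when the instantaneous gain rate g'(t) equals the habitat-wide average g(t)/(T + t).
g'(t) = 0.69·280·t^-0.31. Setting 0.69·280·t^-0.31 = 280·t^0.69/(57.1+t) gives 0.69(57.1+t) = t, so 0.31·t = 0.69×57.1.
t* = 0.69×57.1/0.31 = 127.1 min.

127.1 min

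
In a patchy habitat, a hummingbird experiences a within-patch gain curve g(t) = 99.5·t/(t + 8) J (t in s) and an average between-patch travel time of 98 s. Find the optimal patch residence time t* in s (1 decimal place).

By the marginal value theorem, leave when the instantaneous gain rate g'(t) equals the habitat-wide average g(t)/(T + t).
g'(t) = 99.5·8/(t + 8)². Setting 99.5·8/(t+8)² = 99.5t/[(t+8)(98+t)] gives 8(98+t) = t(t+8), so t² = 8×98 = 784.
t* = √784 = 28 s.

28.0 s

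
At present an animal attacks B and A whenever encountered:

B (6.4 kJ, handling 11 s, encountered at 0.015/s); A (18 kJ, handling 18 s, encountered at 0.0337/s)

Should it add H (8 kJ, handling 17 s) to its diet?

Intake rate on the current diet: R = (0.015×6.4 + 0.0337×18) / (1 + 0.015×11 + 0.0337×18) = 0.7026/1.772 = 0.3966 kJ/s.
H: E/h = 8/17 = 0.4706 kJ/s.
0.4706 > 0.3966, so adding H raises the average — include it.

Yes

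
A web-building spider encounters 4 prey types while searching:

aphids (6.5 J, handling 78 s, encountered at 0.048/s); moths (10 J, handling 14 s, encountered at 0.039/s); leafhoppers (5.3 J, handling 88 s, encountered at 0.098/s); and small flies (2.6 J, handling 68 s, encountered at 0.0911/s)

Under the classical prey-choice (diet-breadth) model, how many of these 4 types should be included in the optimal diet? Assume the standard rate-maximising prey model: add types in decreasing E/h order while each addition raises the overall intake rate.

1

E/h in descending order: moths 0.714, aphids 0.0833, leafhoppers 0.0602, small flies 0.0382 J/s. The optimal diet is the largest prefix of this list for which every included type satisfies E_i/h_i > R on the types above it.
Rate on top 1: 0.2523. aphids: 0.0833 < 0.2523 → exclude; stop.
Optimal diet: moths — 1 of 4 types.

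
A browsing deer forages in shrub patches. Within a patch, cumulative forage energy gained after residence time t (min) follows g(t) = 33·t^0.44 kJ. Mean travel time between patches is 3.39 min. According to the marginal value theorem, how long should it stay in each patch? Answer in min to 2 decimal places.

2.66 min

Optimal t* satisfies g'(t*) = g(t*)/(T + t*).
g'(t) = 0.44·33·t^-0.56. Setting 0.44·33·t^-0.56 = 33·t^0.44/(3.39+t) gives 0.44(3.39+t) = t, so 0.56·t = 0.44×3.39.
t* = 0.44×3.39/0.56 = 2.664 min.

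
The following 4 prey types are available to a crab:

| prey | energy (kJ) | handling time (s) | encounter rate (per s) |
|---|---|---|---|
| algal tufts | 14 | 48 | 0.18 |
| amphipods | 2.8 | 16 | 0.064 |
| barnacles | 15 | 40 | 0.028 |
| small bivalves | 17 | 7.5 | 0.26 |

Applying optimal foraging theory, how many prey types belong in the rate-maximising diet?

1

Rank by E/h (kJ/s): small bivalves 2.27, barnacles 0.375, algal tufts 0.292, amphipods 0.175. Include each in turn until the next type's E/h falls below the running intake rate.
Rate on top 1: 1.498. barnacles: 0.375 < 1.498 → exclude; stop.
Optimal diet: small bivalves — 1 of 4 types.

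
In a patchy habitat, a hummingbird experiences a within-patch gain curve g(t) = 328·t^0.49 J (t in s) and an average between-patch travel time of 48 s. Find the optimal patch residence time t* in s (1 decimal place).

By the marginal value theorem, leave when the instantaneous gain rate g'(t) equals the habitat-wide average g(t)/(T + t).
g'(t) = 0.49·328·t^-0.51. Setting 0.49·328·t^-0.51 = 328·t^0.49/(48+t) gives 0.49(48+t) = t, so 0.51·t = 0.49×48.
t* = 0.49×48/0.51 = 46.12 s.

46.1 s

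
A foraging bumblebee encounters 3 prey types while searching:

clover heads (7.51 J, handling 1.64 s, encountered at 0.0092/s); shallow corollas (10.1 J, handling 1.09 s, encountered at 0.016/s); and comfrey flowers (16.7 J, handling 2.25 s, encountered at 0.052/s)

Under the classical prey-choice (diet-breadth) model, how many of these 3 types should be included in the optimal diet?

3

Profitabilities (E/h, J/s): shallow corollas 9.27, comfrey flowers 7.42, clover heads 4.58. Add prey in this order while the next type's profitability exceeds the intake rate on those already taken.
Rate on top 1: 0.1588. comfrey flowers: 7.42 > 0.1588 → include.
Rate on top 2: 0.9079. clover heads: 4.58 > 0.9079 → include.
Optimal diet: shallow corollas, comfrey flowers, clover heads — 3 of 3 types.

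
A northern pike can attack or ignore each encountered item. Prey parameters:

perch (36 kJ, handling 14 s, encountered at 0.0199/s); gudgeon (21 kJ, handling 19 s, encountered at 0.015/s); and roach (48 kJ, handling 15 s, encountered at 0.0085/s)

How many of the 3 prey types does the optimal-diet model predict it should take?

Profitabilities (E/h, kJ/s): roach 3.2, perch 2.57, gudgeon 1.11. Add prey in this order while the next type's profitability exceeds the intake rate on those already taken.
Rate on top 1: 0.3619. perch: 2.57 > 0.3619 → include.
Rate on top 2: 0.7997. gudgeon: 1.11 > 0.7997 → include.
Optimal diet: roach, perch, gudgeon — 3 of 3 types.

3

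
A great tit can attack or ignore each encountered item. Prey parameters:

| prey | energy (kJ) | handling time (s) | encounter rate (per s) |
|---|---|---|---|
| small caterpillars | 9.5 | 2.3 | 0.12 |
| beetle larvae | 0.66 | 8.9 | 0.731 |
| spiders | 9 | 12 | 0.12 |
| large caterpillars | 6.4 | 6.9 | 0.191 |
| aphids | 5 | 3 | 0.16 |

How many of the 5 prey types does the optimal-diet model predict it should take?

E/h in descending order: small caterpillars 4.13, aphids 1.67, large caterpillars 0.928, spiders 0.75, beetle larvae 0.0742 kJ/s. The optimal diet is the largest prefix of this list for which every included type satisfies E_i/h_i > R on the types above it.
Rate on top 1: 0.8934. aphids: 1.67 > 0.8934 → include.
Rate on top 2: 1.105. large caterpillars: 0.928 < 1.105 → exclude; stop.
Optimal diet: small caterpillars, aphids — 2 of 5 types.

2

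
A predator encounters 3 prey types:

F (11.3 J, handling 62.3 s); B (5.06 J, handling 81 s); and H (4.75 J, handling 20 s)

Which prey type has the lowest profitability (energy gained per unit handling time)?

B

Profitability E/h (J/s): F = 11.3/62.3 = 0.181, B = 5.06/81 = 0.0625, H = 4.75/20 = 0.237.
Ranked: H > F > B.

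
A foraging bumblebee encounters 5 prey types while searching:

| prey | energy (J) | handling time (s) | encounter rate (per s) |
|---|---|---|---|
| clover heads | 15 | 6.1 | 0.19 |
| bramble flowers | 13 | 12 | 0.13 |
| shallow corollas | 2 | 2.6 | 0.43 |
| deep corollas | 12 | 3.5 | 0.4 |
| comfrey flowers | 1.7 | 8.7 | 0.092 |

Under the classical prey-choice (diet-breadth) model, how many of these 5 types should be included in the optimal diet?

Rank by E/h (J/s): deep corollas 3.43, clover heads 2.46, bramble flowers 1.08, shallow corollas 0.769, comfrey flowers 0.195. Include each in turn until the next type's E/h falls below the running intake rate.
Rate on top 1: 2. clover heads: 2.46 > 2 → include.
Rate on top 2: 2.149. bramble flowers: 1.08 < 2.149 → exclude; stop.
Optimal diet: deep corollas, clover heads — 2 of 5 types.

2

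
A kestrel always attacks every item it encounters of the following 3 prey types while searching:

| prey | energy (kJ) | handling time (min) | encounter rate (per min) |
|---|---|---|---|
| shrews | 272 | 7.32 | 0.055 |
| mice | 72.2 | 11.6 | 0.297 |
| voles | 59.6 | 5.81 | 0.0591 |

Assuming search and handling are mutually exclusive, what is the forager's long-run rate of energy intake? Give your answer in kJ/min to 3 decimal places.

7.691 kJ/min

R = Σλ_iE_i / (1 + Σλ_ih_i)
Numerator: 0.055×272 + 0.297×72.2 + 0.0591×59.6 = 39.93
Denominator: 1 + 0.055×7.32 + 0.297×11.6 + 0.0591×5.81 = 5.191
R = 39.93/5.191 = 7.691 kJ/min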